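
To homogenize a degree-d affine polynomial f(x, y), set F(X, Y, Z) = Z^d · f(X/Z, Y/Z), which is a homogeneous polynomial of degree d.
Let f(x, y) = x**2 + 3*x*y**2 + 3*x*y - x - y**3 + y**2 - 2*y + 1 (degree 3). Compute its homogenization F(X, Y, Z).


F(X, Y, Z) = X**2*Z + 3*X*Y**2 + 3*X*Y*Z - X*Z**2 - Y**3 + Y**2*Z - 2*Y*Z**2 + Z**3

deg(f) = 3.
Substitute x = X/Z, y = Y/Z into f, then multiply by Z^3.
  monomial 1·x^2·y^0 ↦ 1·X^2·Y^0·Z^1.
  monomial 3·x^1·y^2 ↦ 3·X^1·Y^2·Z^0.
  monomial 3·x^1·y^1 ↦ 3·X^1·Y^1·Z^1.
  monomial -1·x^1·y^0 ↦ -1·X^1·Y^0·Z^2.
  monomial -1·x^0·y^3 ↦ -1·X^0·Y^3·Z^0.
  monomial 1·x^0·y^2 ↦ 1·X^0·Y^2·Z^1.
  monomial -2·x^0·y^1 ↦ -2·X^0·Y^1·Z^2.
  monomial 1·x^0·y^0 ↦ 1·X^0·Y^0·Z^3.
Collecting: F(X, Y, Z) = X**2*Z + 3*X*Y**2 + 3*X*Y*Z - X*Z**2 - Y**3 + Y**2*Z - 2*Y*Z**2 + Z**3.


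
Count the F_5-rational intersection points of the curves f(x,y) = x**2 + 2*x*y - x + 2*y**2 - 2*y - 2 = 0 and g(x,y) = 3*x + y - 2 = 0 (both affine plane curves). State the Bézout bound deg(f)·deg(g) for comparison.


Common zeros: {(1, 4), (4, 0)}; count = 2; Bézout bound = 2.

deg(f) = 2, deg(g) = 1, so Bézout bound = 2.
Scan x ∈ F_5. For each x, list the y ∈ F_5 with f(x, y) ≡ 0 and those with g(x, y) ≡ 0 (mod 5); the common zeros in that column are the intersection.
  x = 0: f ≡ 0 at y ∈ {3}; g ≡ 0 at y ∈ {2}; common: ∅.
  x = 1: f ≡ 0 at y ∈ {1, 4}; g ≡ 0 at y ∈ {4}; common: {4}.
  x = 2: f ≡ 0 at y ∈ {0, 4}; g ≡ 0 at y ∈ {1}; common: ∅.
  x = 3: f ≡ 0 at y ∈ {1, 2}; g ≡ 0 at y ∈ {3}; common: ∅.
  x = 4: f ≡ 0 at y ∈ {0, 2}; g ≡ 0 at y ∈ {0}; common: {0}.
Collecting: common zeros = {(1, 4), (4, 0)}, so the count is 2.
Comparison with the Bézout bound: 2 ≤ 2 = deg(f)·deg(g), as expected for curves with no common component (the bound is attained).


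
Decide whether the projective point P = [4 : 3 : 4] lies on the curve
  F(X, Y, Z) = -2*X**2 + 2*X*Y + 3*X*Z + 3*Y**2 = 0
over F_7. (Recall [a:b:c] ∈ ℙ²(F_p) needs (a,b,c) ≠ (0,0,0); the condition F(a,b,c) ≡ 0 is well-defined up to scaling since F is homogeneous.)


F(4,3,4) ≡ 4 (mod 7); P is NOT on the curve.

Evaluate F(4, 3, 4) term-by-term (mod 7).
  -2*X**2 ↦ -2·16·1·1 = -32
  2*X*Y ↦ 2·4·3·1 = 24
  3*X*Z ↦ 3·4·1·4 = 48
  3*Y**2 ↦ 3·1·9·1 = 27
Sum: F(4, 3, 4) = (-32) + (24) + (48) + (27) = 67.
Reducing mod 7: 67 ≡ 4 (mod 7).
Since F(a, b, c) ≡ 4 ≠ 0 (mod 7), P does NOT lie on the curve.


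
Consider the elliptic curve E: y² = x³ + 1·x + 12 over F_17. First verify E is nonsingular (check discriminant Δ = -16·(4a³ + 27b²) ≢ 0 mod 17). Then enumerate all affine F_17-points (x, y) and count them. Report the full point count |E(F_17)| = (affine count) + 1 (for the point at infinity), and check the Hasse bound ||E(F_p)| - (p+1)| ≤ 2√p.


Affine points = {(3, 5), (3, 12), (6, 8), (6, 9), (9, 6), (9, 11), (10, 6), (10, 11), (12, 1), (12, 16), (14, 4), (14, 13), (15, 6), (15, 11)}; affine count = 14; |E(F_17)| = 15.

Discriminant check: Δ ∝ 4a³ + 27b² = 4·1³ + 27·12² = 4·1 + 27·144 ≡ 16 (mod 17). Nonzero ⇒ E is nonsingular.
For each x ∈ F_17, compute rhs = x³ + 1·x + 12 mod 17, then count y ∈ F_17 with y² ≡ rhs.
  x = 0: rhs = 12, matching y values: none (0 points).
  x = 1: rhs = 14, matching y values: none (0 points).
  x = 2: rhs = 5, matching y values: none (0 points).
  x = 3: rhs = 8, matching y values: 5, 12 (2 points).
  x = 4: rhs = 12, matching y values: none (0 points).
  x = 5: rhs = 6, matching y values: none (0 points).
  x = 6: rhs = 13, matching y values: 8, 9 (2 points).
  x = 7: rhs = 5, matching y values: none (0 points).
  x = 8: rhs = 5, matching y values: none (0 points).
  x = 9: rhs = 2, matching y values: 6, 11 (2 points).
  x = 10: rhs = 2, matching y values: 6, 11 (2 points).
  x = 11: rhs = 11, matching y values: none (0 points).
  x = 12: rhs = 1, matching y values: 1, 16 (2 points).
  x = 13: rhs = 12, matching y values: none (0 points).
  x = 14: rhs = 16, matching y values: 4, 13 (2 points).
  x = 15: rhs = 2, matching y values: 6, 11 (2 points).
  x = 16: rhs = 10, matching y values: none (0 points).
Total affine count: 14.
Full point count |E(F_17)| = 14 + 1 = 15.
Hasse bound: |15 − (17+1)| = |-3| = 3 ≤ 2√17 ≈ 8.2462 ✓.


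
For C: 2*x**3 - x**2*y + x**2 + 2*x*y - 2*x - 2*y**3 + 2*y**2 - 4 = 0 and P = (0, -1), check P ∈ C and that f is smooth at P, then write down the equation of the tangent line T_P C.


Tangent line at P: -4*x - 10*y - 10 = 0.

Step 1: f(0, -1) = 0, so P lies on C.
Step 2: partial derivatives
  f_x(x, y) = 6*x**2 - 2*x*y + 2*x + 2*y - 2, f_y(x, y) = -x**2 + 2*x - 6*y**2 + 4*y.
  f_x(P) = -4, f_y(P) = -10 (gradient nonzero, so P is smooth).
Step 3: tangent line at P: -4·(x − 0) + -10·(y − -1) = 0.
Expanding: -4*x - 10*y - 10 = 0.


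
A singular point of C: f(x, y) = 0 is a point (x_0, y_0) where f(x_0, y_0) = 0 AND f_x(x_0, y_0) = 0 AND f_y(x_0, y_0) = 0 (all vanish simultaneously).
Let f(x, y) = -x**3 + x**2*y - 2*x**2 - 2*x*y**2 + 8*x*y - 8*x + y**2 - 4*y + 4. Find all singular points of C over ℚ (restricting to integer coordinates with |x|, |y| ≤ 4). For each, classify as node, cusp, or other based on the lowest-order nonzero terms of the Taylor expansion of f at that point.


Singular points: {(0, 2)}; classification: cusp.

Compute partial derivatives:
  f_x = -3*x**2 + 2*x*y - 4*x - 2*y**2 + 8*y - 8.
  f_y = x**2 - 4*x*y + 8*x + 2*y - 4.
Scan x_0 ∈ {−4, ..., 4}. For each x_0, f_y(x_0, y) is a polynomial in y; find its integer roots y ∈ {−4, ..., 4}, then test f_x and f at those candidates.
  x = -4: f_y(-4, y) = 18*y - 20; no integer root y with |y| ≤ 4.
  x = -3: f_y(-3, y) = 14*y - 19; no integer root y with |y| ≤ 4.
  x = -2: f_y(-2, y) = 10*y - 16; no integer root y with |y| ≤ 4.
  x = -1: f_y(-1, y) = 6*y - 11; no integer root y with |y| ≤ 4.
  x = 0: f_y(0, y) = 2*y - 4; vanishes at y ∈ {2}. (0, 2): f_x = 0, f = 0 — SINGULAR.
  x = 1: f_y(1, y) = 5 - 2*y; no integer root y with |y| ≤ 4.
  x = 2: f_y(2, y) = 16 - 6*y; no integer root y with |y| ≤ 4.
  x = 3: f_y(3, y) = 29 - 10*y; no integer root y with |y| ≤ 4.
  x = 4: f_y(4, y) = 44 - 14*y; no integer root y with |y| ≤ 4.
Only singular point on the grid: (0, 2).
Classify: substitute x = 0 + u, y = 2 + v and expand: f = -u**3 + u**2*v - 2*u*v**2 + v**2.
No constant or linear terms (consistent with a singular point). Quadratic part: v**2. Cubic part: -u**3 + u**2*v - 2*u*v**2.
The quadratic part v**2 is a perfect square, so there is a single (double) tangent line v = 0, i.e. y = 2. Restricting the cubic part to that line (v = 0) leaves -u**3 ≠ 0, so f is not divisible by v and the branch is v² ≈ u**3 to lowest order — this is a cusp.
Classification: cusp.


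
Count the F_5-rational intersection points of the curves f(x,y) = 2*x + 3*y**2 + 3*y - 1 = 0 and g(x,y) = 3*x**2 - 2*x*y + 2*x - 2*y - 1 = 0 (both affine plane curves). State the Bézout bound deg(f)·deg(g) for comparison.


Common zeros: {(3, 4), (4, 2)}; count = 2; Bézout bound = 4.

deg(f) = 2, deg(g) = 2, so Bézout bound = 4.
Scan x ∈ F_5. For each x, list the y ∈ F_5 with f(x, y) ≡ 0 and those with g(x, y) ≡ 0 (mod 5); the common zeros in that column are the intersection.
  x = 0: f ≡ 0 at y ∈ {1, 3}; g ≡ 0 at y ∈ {2}; common: ∅.
  x = 1: f ≡ 0 at y ∈ ∅; g ≡ 0 at y ∈ {1}; common: ∅.
  x = 2: f ≡ 0 at y ∈ ∅; g ≡ 0 at y ∈ {0}; common: ∅.
  x = 3: f ≡ 0 at y ∈ {0, 4}; g ≡ 0 at y ∈ {4}; common: {4}.
  x = 4: f ≡ 0 at y ∈ {2}; g ≡ 0 at y ∈ {0, 1, 2, 3, 4}; common: {2}.
Collecting: common zeros = {(3, 4), (4, 2)}, so the count is 2.
Comparison with the Bézout bound: 2 ≤ 4 = deg(f)·deg(g), as expected for curves with no common component (the affine F_5-count falls short of the bound because intersections may lie at infinity, over extension fields, or carry multiplicity).


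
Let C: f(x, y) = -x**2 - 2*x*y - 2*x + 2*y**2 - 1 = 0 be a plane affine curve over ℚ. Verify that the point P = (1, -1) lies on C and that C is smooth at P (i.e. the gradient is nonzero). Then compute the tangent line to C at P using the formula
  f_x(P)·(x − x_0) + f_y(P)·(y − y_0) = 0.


Tangent line at P: -2*x - 6*y - 4 = 0.

Step 1: f(1, -1) = 0, so P lies on C.
Step 2: partial derivatives
  f_x(x, y) = -2*x - 2*y - 2, f_y(x, y) = -2*x + 4*y.
  f_x(P) = -2, f_y(P) = -6 (gradient nonzero, so P is smooth).
Step 3: tangent line at P: -2·(x − 1) + -6·(y − -1) = 0.
Expanding: -2*x - 6*y - 4 = 0.


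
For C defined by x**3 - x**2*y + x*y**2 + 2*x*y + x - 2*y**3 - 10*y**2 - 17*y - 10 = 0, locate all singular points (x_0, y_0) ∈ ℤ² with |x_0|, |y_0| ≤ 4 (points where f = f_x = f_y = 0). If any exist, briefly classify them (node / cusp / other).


Singular points: {(-1, -2)}; classification: node.

Compute partial derivatives:
  f_x = 3*x**2 - 2*x*y + y**2 + 2*y + 1.
  f_y = -x**2 + 2*x*y + 2*x - 6*y**2 - 20*y - 17.
Scan x_0 ∈ {−4, ..., 4}. For each x_0, f_y(x_0, y) is a polynomial in y; find its integer roots y ∈ {−4, ..., 4}, then test f_x and f at those candidates.
  x = -4: f_y(-4, y) = -6*y**2 - 28*y - 41; no integer root y with |y| ≤ 4.
  x = -3: f_y(-3, y) = -6*y**2 - 26*y - 32; no integer root y with |y| ≤ 4.
  x = -2: f_y(-2, y) = -6*y**2 - 24*y - 25; no integer root y with |y| ≤ 4.
  x = -1: f_y(-1, y) = -6*y**2 - 22*y - 20; vanishes at y ∈ {-2}. (-1, -2): f_x = 0, f = 0 — SINGULAR.
  x = 0: f_y(0, y) = -6*y**2 - 20*y - 17; no integer root y with |y| ≤ 4.
  x = 1: f_y(1, y) = -6*y**2 - 18*y - 16; no integer root y with |y| ≤ 4.
  x = 2: f_y(2, y) = -6*y**2 - 16*y - 17; no integer root y with |y| ≤ 4.
  x = 3: f_y(3, y) = -6*y**2 - 14*y - 20; no integer root y with |y| ≤ 4.
  x = 4: f_y(4, y) = -6*y**2 - 12*y - 25; no integer root y with |y| ≤ 4.
Only singular point on the grid: (-1, -2).
Classify: substitute x = -1 + u, y = -2 + v and expand: f = u**3 - u**2*v - u**2 + u*v**2 - 2*v**3 + v**2.
No constant or linear terms (consistent with a singular point). Quadratic part: -u**2 + v**2. Cubic part: u**3 - u**2*v + u*v**2 - 2*v**3.
The quadratic part v**2 - u**2 = (v − u)(v + u) splits into two distinct linear factors, so there are two distinct tangent lines y − -2 = ±(x − -1) — this is a node (ordinary double point).
Classification: node.


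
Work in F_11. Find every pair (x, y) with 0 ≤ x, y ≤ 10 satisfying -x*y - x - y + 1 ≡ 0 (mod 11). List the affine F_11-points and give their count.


Affine F_11-points: {(0, 1), (1, 0), (2, 7), (3, 5), (4, 6), (5, 3), (6, 4), (7, 2), (8, 9), (9, 8)}; count = 10.

For each of the 121 pairs (x, y) ∈ F_11², evaluate f(x, y) mod 11. Record the zeros.
  x = 0: [0↦1, 1↦0, 2↦10, 3↦9, 4↦8, 5↦7, 6↦6, 7↦5, 8↦4, 9↦3, 10↦2]  zeros at y ∈ {1}
  x = 1: [0↦0, 1↦9, 2↦7, 3↦5, 4↦3, 5↦1, 6↦10, 7↦8, 8↦6, 9↦4, 10↦2]  zeros at y ∈ {0}
  x = 2: [0↦10, 1↦7, 2↦4, 3↦1, 4↦9, 5↦6, 6↦3, 7↦0, 8↦8, 9↦5, 10↦2]  zeros at y ∈ {7}
  x = 3: [0↦9, 1↦5, 2↦1, 3↦8, 4↦4, 5↦0, 6↦7, 7↦3, 8↦10, 9↦6, 10↦2]  zeros at y ∈ {5}
  x = 4: [0↦8, 1↦3, 2↦9, 3↦4, 4↦10, 5↦5, 6↦0, 7↦6, 8↦1, 9↦7, 10↦2]  zeros at y ∈ {6}
  x = 5: [0↦7, 1↦1, 2↦6, 3↦0, 4↦5, 5↦10, 6↦4, 7↦9, 8↦3, 9↦8, 10↦2]  zeros at y ∈ {3}
  x = 6: [0↦6, 1↦10, 2↦3, 3↦7, 4↦0, 5↦4, 6↦8, 7↦1, 8↦5, 9↦9, 10↦2]  zeros at y ∈ {4}
  x = 7: [0↦5, 1↦8, 2↦0, 3↦3, 4↦6, 5↦9, 6↦1, 7↦4, 8↦7, 9↦10, 10↦2]  zeros at y ∈ {2}
  x = 8: [0↦4, 1↦6, 2↦8, 3↦10, 4↦1, 5↦3, 6↦5, 7↦7, 8↦9, 9↦0, 10↦2]  zeros at y ∈ {9}
  x = 9: [0↦3, 1↦4, 2↦5, 3↦6, 4↦7, 5↦8, 6↦9, 7↦10, 8↦0, 9↦1, 10↦2]  zeros at y ∈ {8}
  x = 10: [0↦2, 1↦2, 2↦2, 3↦2, 4↦2, 5↦2, 6↦2, 7↦2, 8↦2, 9↦2, 10↦2]  zeros at y ∈ ∅
Collecting zeros: affine points = {(0, 1), (1, 0), (2, 7), (3, 5), (4, 6), (5, 3), (6, 4), (7, 2), (8, 9), (9, 8)}.
Total count |C(F_11)_aff| = 10.


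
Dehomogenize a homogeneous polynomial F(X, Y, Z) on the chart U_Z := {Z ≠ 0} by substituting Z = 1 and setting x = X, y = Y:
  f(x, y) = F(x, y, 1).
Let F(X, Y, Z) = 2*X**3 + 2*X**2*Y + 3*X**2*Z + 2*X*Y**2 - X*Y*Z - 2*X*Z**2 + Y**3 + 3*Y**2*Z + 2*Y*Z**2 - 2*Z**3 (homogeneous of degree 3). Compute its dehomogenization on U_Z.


f(x, y) = 2*x**3 + 2*x**2*y + 3*x**2 + 2*x*y**2 - x*y - 2*x + y**3 + 3*y**2 + 2*y - 2

On U_Z we set Z = 1. Each monomial c·X^i·Y^j·Z^k in F becomes c·x^i·y^j·1^k = c·x^i·y^j.
Substituting Z = 1: F(X, Y, 1) = 2*x**3 + 2*x**2*y + 3*x**2 + 2*x*y**2 - x*y - 2*x + y**3 + 3*y**2 + 2*y - 2.
Note: deg(f) ≤ deg(F) = 3; strict inequality happens when F is divisible by Z (lost terms).


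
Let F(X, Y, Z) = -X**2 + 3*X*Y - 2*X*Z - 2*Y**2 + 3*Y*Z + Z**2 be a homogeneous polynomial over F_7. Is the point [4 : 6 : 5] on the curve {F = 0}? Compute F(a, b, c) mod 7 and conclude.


F(4,6,5) ≡ 3 (mod 7); P is NOT on the curve.

Evaluate F(4, 6, 5) term-by-term (mod 7).
  -X**2 ↦ -1·16·1·1 = -16
  3*X*Y ↦ 3·4·6·1 = 72
  -2*X*Z ↦ -2·4·1·5 = -40
  -2*Y**2 ↦ -2·1·36·1 = -72
  3*Y*Z ↦ 3·1·6·5 = 90
  Z**2 ↦ 1·1·1·25 = 25
Sum: F(4, 6, 5) = (-16) + (72) + (-40) + (-72) + (90) + (25) = 59.
Reducing mod 7: 59 ≡ 3 (mod 7).
Since F(a, b, c) ≡ 3 ≠ 0 (mod 7), P does NOT lie on the curve.


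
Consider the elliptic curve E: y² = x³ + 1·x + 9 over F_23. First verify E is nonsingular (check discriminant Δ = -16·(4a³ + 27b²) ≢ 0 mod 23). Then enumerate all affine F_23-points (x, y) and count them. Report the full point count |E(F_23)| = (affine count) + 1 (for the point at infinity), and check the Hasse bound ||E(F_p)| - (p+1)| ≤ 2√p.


Affine points = {(0, 3), (0, 20), (3, 4), (3, 19), (4, 10), (4, 13), (5, 1), (5, 22), (6, 1), (6, 22), (8, 0), (12, 1), (12, 22), (15, 8), (15, 15), (16, 2), (16, 21), (20, 5), (20, 18)}; affine count = 19; |E(F_23)| = 20.

Discriminant check: Δ ∝ 4a³ + 27b² = 4·1³ + 27·9² = 4·1 + 27·81 ≡ 6 (mod 23). Nonzero ⇒ E is nonsingular.
For each x ∈ F_23, compute rhs = x³ + 1·x + 9 mod 23, then count y ∈ F_23 with y² ≡ rhs.
  x = 0: rhs = 9, matching y values: 3, 20 (2 points).
  x = 1: rhs = 11, matching y values: none (0 points).
  x = 2: rhs = 19, matching y values: none (0 points).
  x = 3: rhs = 16, matching y values: 4, 19 (2 points).
  x = 4: rhs = 8, matching y values: 10, 13 (2 points).
  x = 5: rhs = 1, matching y values: 1, 22 (2 points).
  x = 6: rhs = 1, matching y values: 1, 22 (2 points).
  x = 7: rhs = 14, matching y values: none (0 points).
  x = 8: rhs = 0, matching y values: 0 (1 points).
  x = 9: rhs = 11, matching y values: none (0 points).
  x = 10: rhs = 7, matching y values: none (0 points).
  x = 11: rhs = 17, matching y values: none (0 points).
  x = 12: rhs = 1, matching y values: 1, 22 (2 points).
  x = 13: rhs = 11, matching y values: none (0 points).
  x = 14: rhs = 7, matching y values: none (0 points).
  x = 15: rhs = 18, matching y values: 8, 15 (2 points).
  x = 16: rhs = 4, matching y values: 2, 21 (2 points).
  x = 17: rhs = 17, matching y values: none (0 points).
  x = 18: rhs = 17, matching y values: none (0 points).
  x = 19: rhs = 10, matching y values: none (0 points).
  x = 20: rhs = 2, matching y values: 5, 18 (2 points).
  x = 21: rhs = 22, matching y values: none (0 points).
  x = 22: rhs = 7, matching y values: none (0 points).
Total affine count: 19.
Full point count |E(F_23)| = 19 + 1 = 20.
Hasse bound: |20 − (23+1)| = |-4| = 4 ≤ 2√23 ≈ 9.5917 ✓.


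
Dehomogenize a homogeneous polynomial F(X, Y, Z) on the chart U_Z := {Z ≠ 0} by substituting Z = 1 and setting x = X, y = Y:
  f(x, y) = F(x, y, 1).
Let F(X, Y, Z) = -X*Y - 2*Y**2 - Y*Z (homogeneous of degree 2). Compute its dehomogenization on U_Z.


f(x, y) = -x*y - 2*y**2 - y

On U_Z we set Z = 1. Each monomial c·X^i·Y^j·Z^k in F becomes c·x^i·y^j·1^k = c·x^i·y^j.
Substituting Z = 1: F(X, Y, 1) = -x*y - 2*y**2 - y.
Note: deg(f) ≤ deg(F) = 2; strict inequality happens when F is divisible by Z (lost terms).


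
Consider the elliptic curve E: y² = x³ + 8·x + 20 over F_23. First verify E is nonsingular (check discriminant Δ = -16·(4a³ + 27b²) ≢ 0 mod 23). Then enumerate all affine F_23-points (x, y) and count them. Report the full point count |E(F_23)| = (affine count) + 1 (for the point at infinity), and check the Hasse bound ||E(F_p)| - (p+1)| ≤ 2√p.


Affine points = {(1, 11), (1, 12), (3, 5), (3, 18), (4, 1), (4, 22), (5, 1), (5, 22), (6, 10), (6, 13), (9, 4), (9, 19), (11, 6), (11, 17), (12, 2), (12, 21), (14, 1), (14, 22), (16, 9), (16, 14), (17, 3), (17, 20), (18, 4), (18, 19), (19, 4), (19, 19)}; affine count = 26; |E(F_23)| = 27.

Discriminant check: Δ ∝ 4a³ + 27b² = 4·8³ + 27·20² = 4·512 + 27·400 ≡ 14 (mod 23). Nonzero ⇒ E is nonsingular.
For each x ∈ F_23, compute rhs = x³ + 8·x + 20 mod 23, then count y ∈ F_23 with y² ≡ rhs.
  x = 0: rhs = 20, matching y values: none (0 points).
  x = 1: rhs = 6, matching y values: 11, 12 (2 points).
  x = 2: rhs = 21, matching y values: none (0 points).
  x = 3: rhs = 2, matching y values: 5, 18 (2 points).
  x = 4: rhs = 1, matching y values: 1, 22 (2 points).
  x = 5: rhs = 1, matching y values: 1, 22 (2 points).
  x = 6: rhs = 8, matching y values: 10, 13 (2 points).
  x = 7: rhs = 5, matching y values: none (0 points).
  x = 8: rhs = 21, matching y values: none (0 points).
  x = 9: rhs = 16, matching y values: 4, 19 (2 points).
  x = 10: rhs = 19, matching y values: none (0 points).
  x = 11: rhs = 13, matching y values: 6, 17 (2 points).
  x = 12: rhs = 4, matching y values: 2, 21 (2 points).
  x = 13: rhs = 21, matching y values: none (0 points).
  x = 14: rhs = 1, matching y values: 1, 22 (2 points).
  x = 15: rhs = 19, matching y values: none (0 points).
  x = 16: rhs = 12, matching y values: 9, 14 (2 points).
  x = 17: rhs = 9, matching y values: 3, 20 (2 points).
  x = 18: rhs = 16, matching y values: 4, 19 (2 points).
  x = 19: rhs = 16, matching y values: 4, 19 (2 points).
  x = 20: rhs = 15, matching y values: none (0 points).
  x = 21: rhs = 19, matching y values: none (0 points).
  x = 22: rhs = 11, matching y values: none (0 points).
Total affine count: 26.
Full point count |E(F_23)| = 26 + 1 = 27.
Hasse bound: |27 − (23+1)| = |3| = 3 ≤ 2√23 ≈ 9.5917 ✓.


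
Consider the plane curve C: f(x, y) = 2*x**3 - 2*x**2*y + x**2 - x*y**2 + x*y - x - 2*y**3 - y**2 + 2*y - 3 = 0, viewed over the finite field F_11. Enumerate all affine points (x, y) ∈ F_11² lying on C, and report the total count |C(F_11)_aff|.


Affine F_11-points: {(2, 5), (3, 4), (5, 8), (6, 5), (8, 10), (9, 1), (10, 10)}; count = 7.

For each of the 121 pairs (x, y) ∈ F_11², evaluate f(x, y) mod 11. Record the zeros.
  x = 0: [0↦8, 1↦7, 2↦3, 3↦6, 4↦4, 5↦7, 6↦3, 7↦2, 8↦3, 9↦5, 10↦7]  zeros at y ∈ ∅
  x = 1: [0↦10, 1↦7, 2↦10, 3↦7, 4↦8, 5↦1, 6↦7, 7↦3, 8↦10, 9↦5, 10↦9]  zeros at y ∈ ∅
  x = 2: [0↦4, 1↦6, 2↦1, 3↦10, 4↦10, 5↦0, 6↦1, 7↦1, 8↦10, 9↦5, 10↦7]  zeros at y ∈ {5}
  x = 3: [0↦2, 1↦5, 2↦10, 3↦5, 4↦0, 5↦5, 6↦8, 7↦8, 8↦4, 9↦6, 10↦2]  zeros at y ∈ {4}
  x = 4: [0↦5, 1↦5, 2↦5, 3↦4, 4↦1, 5↦6, 6↦7, 7↦3, 8↦4, 9↦9, 10↦6]  zeros at y ∈ ∅
  x = 5: [0↦3, 1↦7, 2↦9, 3↦8, 4↦3, 5↦4, 6↦10, 7↦9, 8↦0, 9↦4, 10↦9]  zeros at y ∈ {8}
  x = 6: [0↦8, 1↦1, 2↦1, 3↦7, 4↦7, 5↦0, 6↦7, 7↦5, 8↦4, 9↦3, 10↦1]  zeros at y ∈ {5}
  x = 7: [0↦10, 1↦10, 2↦4, 3↦2, 4↦3, 5↦6, 6↦10, 7↦3, 8↦6, 9↦7, 10↦5]  zeros at y ∈ ∅
  x = 8: [0↦10, 1↦2, 2↦8, 3↦5, 4↦3, 5↦1, 6↦9, 7↦4, 8↦7, 9↦6, 10↦0]  zeros at y ∈ {10}
  x = 9: [0↦9, 1↦0, 2↦3, 3↦6, 4↦8, 5↦8, 6↦5, 7↦9, 8↦8, 9↦1, 10↦9]  zeros at y ∈ {1}
  x = 10: [0↦8, 1↦5, 2↦1, 3↦6, 4↦8, 5↦6, 6↦10, 7↦8, 8↦10, 9↦4, 10↦0]  zeros at y ∈ {10}
Collecting zeros: affine points = {(2, 5), (3, 4), (5, 8), (6, 5), (8, 10), (9, 1), (10, 10)}.
Total count |C(F_11)_aff| = 7.


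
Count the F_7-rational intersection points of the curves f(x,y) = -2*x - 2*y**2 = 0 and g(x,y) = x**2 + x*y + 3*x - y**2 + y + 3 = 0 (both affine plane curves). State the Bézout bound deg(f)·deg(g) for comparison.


Common zeros: {(6, 1), (6, 6)}; count = 2; Bézout bound = 4.

deg(f) = 2, deg(g) = 2, so Bézout bound = 4.
Scan x ∈ F_7. For each x, list the y ∈ F_7 with f(x, y) ≡ 0 and those with g(x, y) ≡ 0 (mod 7); the common zeros in that column are the intersection.
  x = 0: f ≡ 0 at y ∈ {0}; g ≡ 0 at y ∈ ∅; common: ∅.
  x = 1: f ≡ 0 at y ∈ ∅; g ≡ 0 at y ∈ {0, 2}; common: ∅.
  x = 2: f ≡ 0 at y ∈ ∅; g ≡ 0 at y ∈ ∅; common: ∅.
  x = 3: f ≡ 0 at y ∈ {2, 5}; g ≡ 0 at y ∈ {0, 4}; common: ∅.
  x = 4: f ≡ 0 at y ∈ ∅; g ≡ 0 at y ∈ {1, 4}; common: ∅.
  x = 5: f ≡ 0 at y ∈ {3, 4}; g ≡ 0 at y ∈ ∅; common: ∅.
  x = 6: f ≡ 0 at y ∈ {1, 6}; g ≡ 0 at y ∈ {1, 6}; common: {1, 6}.
Collecting: common zeros = {(6, 1), (6, 6)}, so the count is 2.
Comparison with the Bézout bound: 2 ≤ 4 = deg(f)·deg(g), as expected for curves with no common component (the affine F_7-count falls short of the bound because intersections may lie at infinity, over extension fields, or carry multiplicity).


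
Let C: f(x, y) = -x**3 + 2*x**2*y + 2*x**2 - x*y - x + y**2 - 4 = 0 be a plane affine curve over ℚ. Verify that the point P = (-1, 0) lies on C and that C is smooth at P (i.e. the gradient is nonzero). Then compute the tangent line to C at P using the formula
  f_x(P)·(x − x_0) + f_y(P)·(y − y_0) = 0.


Tangent line at P: -8*x + 3*y - 8 = 0.

Step 1: f(-1, 0) = 0, so P lies on C.
Step 2: partial derivatives
  f_x(x, y) = -3*x**2 + 4*x*y + 4*x - y - 1, f_y(x, y) = 2*x**2 - x + 2*y.
  f_x(P) = -8, f_y(P) = 3 (gradient nonzero, so P is smooth).
Step 3: tangent line at P: -8·(x − -1) + 3·(y − 0) = 0.
Expanding: -8*x + 3*y - 8 = 0.


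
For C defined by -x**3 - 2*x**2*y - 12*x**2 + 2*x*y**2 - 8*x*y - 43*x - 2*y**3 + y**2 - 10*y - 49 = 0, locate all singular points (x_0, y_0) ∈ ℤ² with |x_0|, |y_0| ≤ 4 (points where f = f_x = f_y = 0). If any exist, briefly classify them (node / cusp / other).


Singular points: {(-3, -1)}; classification: node.

Compute partial derivatives:
  f_x = -3*x**2 - 4*x*y - 24*x + 2*y**2 - 8*y - 43.
  f_y = -2*x**2 + 4*x*y - 8*x - 6*y**2 + 2*y - 10.
Scan x_0 ∈ {−4, ..., 4}. For each x_0, f_y(x_0, y) is a polynomial in y; find its integer roots y ∈ {−4, ..., 4}, then test f_x and f at those candidates.
  x = -4: f_y(-4, y) = -6*y**2 - 14*y - 10; no integer root y with |y| ≤ 4.
  x = -3: f_y(-3, y) = -6*y**2 - 10*y - 4; vanishes at y ∈ {-1}. (-3, -1): f_x = 0, f = 0 — SINGULAR.
  x = -2: f_y(-2, y) = -6*y**2 - 6*y - 2; no integer root y with |y| ≤ 4.
  x = -1: f_y(-1, y) = -6*y**2 - 2*y - 4; no integer root y with |y| ≤ 4.
  x = 0: f_y(0, y) = -6*y**2 + 2*y - 10; no integer root y with |y| ≤ 4.
  x = 1: f_y(1, y) = -6*y**2 + 6*y - 20; no integer root y with |y| ≤ 4.
  x = 2: f_y(2, y) = -6*y**2 + 10*y - 34; no integer root y with |y| ≤ 4.
  x = 3: f_y(3, y) = -6*y**2 + 14*y - 52; no integer root y with |y| ≤ 4.
  x = 4: f_y(4, y) = -6*y**2 + 18*y - 74; no integer root y with |y| ≤ 4.
Only singular point on the grid: (-3, -1).
Classify: substitute x = -3 + u, y = -1 + v and expand: f = -u**3 - 2*u**2*v - u**2 + 2*u*v**2 - 2*v**3 + v**2.
No constant or linear terms (consistent with a singular point). Quadratic part: -u**2 + v**2. Cubic part: -u**3 - 2*u**2*v + 2*u*v**2 - 2*v**3.
The quadratic part v**2 - u**2 = (v − u)(v + u) splits into two distinct linear factors, so there are two distinct tangent lines y − -1 = ±(x − -3) — this is a node (ordinary double point).
Classification: node.


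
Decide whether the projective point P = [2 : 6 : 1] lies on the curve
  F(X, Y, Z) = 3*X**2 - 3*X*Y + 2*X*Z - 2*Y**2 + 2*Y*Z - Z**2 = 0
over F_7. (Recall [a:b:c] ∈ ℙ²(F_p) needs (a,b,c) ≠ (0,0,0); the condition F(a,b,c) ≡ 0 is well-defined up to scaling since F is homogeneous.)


F(2,6,1) ≡ 3 (mod 7); P is NOT on the curve.

Evaluate F(2, 6, 1) term-by-term (mod 7).
  3*X**2 ↦ 3·4·1·1 = 12
  -3*X*Y ↦ -3·2·6·1 = -36
  2*X*Z ↦ 2·2·1·1 = 4
  -2*Y**2 ↦ -2·1·36·1 = -72
  2*Y*Z ↦ 2·1·6·1 = 12
  -Z**2 ↦ -1·1·1·1 = -1
Sum: F(2, 6, 1) = (12) + (-36) + (4) + (-72) + (12) + (-1) = -81.
Reducing mod 7: -81 ≡ 3 (mod 7).
Since F(a, b, c) ≡ 3 ≠ 0 (mod 7), P does NOT lie on the curve.


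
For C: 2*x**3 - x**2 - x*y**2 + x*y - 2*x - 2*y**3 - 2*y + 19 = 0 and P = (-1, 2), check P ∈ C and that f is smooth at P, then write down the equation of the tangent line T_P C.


Tangent line at P: 4*x - 23*y + 50 = 0.

Step 1: f(-1, 2) = 0, so P lies on C.
Step 2: partial derivatives
  f_x(x, y) = 6*x**2 - 2*x - y**2 + y - 2, f_y(x, y) = -2*x*y + x - 6*y**2 - 2.
  f_x(P) = 4, f_y(P) = -23 (gradient nonzero, so P is smooth).
Step 3: tangent line at P: 4·(x − -1) + -23·(y − 2) = 0.
Expanding: 4*x - 23*y + 50 = 0.


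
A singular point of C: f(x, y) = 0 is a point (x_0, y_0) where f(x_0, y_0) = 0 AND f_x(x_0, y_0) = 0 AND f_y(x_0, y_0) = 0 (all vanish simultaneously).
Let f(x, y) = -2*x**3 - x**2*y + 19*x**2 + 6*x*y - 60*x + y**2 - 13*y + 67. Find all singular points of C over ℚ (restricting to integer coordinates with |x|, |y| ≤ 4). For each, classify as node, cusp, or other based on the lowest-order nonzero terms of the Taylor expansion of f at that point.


Singular points: {(3, 2)}; classification: node.

Compute partial derivatives:
  f_x = -6*x**2 - 2*x*y + 38*x + 6*y - 60.
  f_y = -x**2 + 6*x + 2*y - 13.
Scan x_0 ∈ {−4, ..., 4}. For each x_0, f_y(x_0, y) is a polynomial in y; find its integer roots y ∈ {−4, ..., 4}, then test f_x and f at those candidates.
  x = -4: f_y(-4, y) = 2*y - 53; no integer root y with |y| ≤ 4.
  x = -3: f_y(-3, y) = 2*y - 40; no integer root y with |y| ≤ 4.
  x = -2: f_y(-2, y) = 2*y - 29; no integer root y with |y| ≤ 4.
  x = -1: f_y(-1, y) = 2*y - 20; no integer root y with |y| ≤ 4.
  x = 0: f_y(0, y) = 2*y - 13; no integer root y with |y| ≤ 4.
  x = 1: f_y(1, y) = 2*y - 8; vanishes at y ∈ {4}. (1, 4): f_x = -12 ≠ 0.
  x = 2: f_y(2, y) = 2*y - 5; no integer root y with |y| ≤ 4.
  x = 3: f_y(3, y) = 2*y - 4; vanishes at y ∈ {2}. (3, 2): f_x = 0, f = 0 — SINGULAR.
  x = 4: f_y(4, y) = 2*y - 5; no integer root y with |y| ≤ 4.
Only singular point on the grid: (3, 2).
Classify: substitute x = 3 + u, y = 2 + v and expand: f = -2*u**3 - u**2*v - u**2 + v**2.
No constant or linear terms (consistent with a singular point). Quadratic part: -u**2 + v**2. Cubic part: -2*u**3 - u**2*v.
The quadratic part v**2 - u**2 = (v − u)(v + u) splits into two distinct linear factors, so there are two distinct tangent lines y − 2 = ±(x − 3) — this is a node (ordinary double point).
Classification: node.


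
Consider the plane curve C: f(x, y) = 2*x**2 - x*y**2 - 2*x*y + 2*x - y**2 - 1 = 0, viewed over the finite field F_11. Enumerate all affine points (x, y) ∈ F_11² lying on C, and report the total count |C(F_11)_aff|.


Affine F_11-points: {(2, 0), (2, 6), (5, 4), (5, 9), (6, 4), (6, 10), (8, 0), (8, 8), (9, 8), (9, 10), (10, 6)}; count = 11.

For each of the 121 pairs (x, y) ∈ F_11², evaluate f(x, y) mod 11. Record the zeros.
  x = 0: [0↦10, 1↦9, 2↦6, 3↦1, 4↦5, 5↦7, 6↦7, 7↦5, 8↦1, 9↦6, 10↦9]  zeros at y ∈ ∅
  x = 1: [0↦3, 1↦10, 2↦2, 3↦1, 4↦7, 5↦9, 6↦7, 7↦1, 8↦2, 9↦10, 10↦3]  zeros at y ∈ ∅
  x = 2: [0↦0, 1↦4, 2↦2, 3↦5, 4↦2, 5↦4, 6↦0, 7↦1, 8↦7, 9↦7, 10↦1]  zeros at y ∈ {0, 6}
  x = 3: [0↦1, 1↦2, 2↦6, 3↦2, 4↦1, 5↦3, 6↦8, 7↦5, 8↦5, 9↦8, 10↦3]  zeros at y ∈ ∅
  x = 4: [0↦6, 1↦4, 2↦3, 3↦3, 4↦4, 5↦6, 6↦9, 7↦2, 8↦7, 9↦2, 10↦9]  zeros at y ∈ ∅
  x = 5: [0↦4, 1↦10, 2↦4, 3↦8, 4↦0, 5↦2, 6↦3, 7↦3, 8↦2, 9↦0, 10↦8]  zeros at y ∈ {4, 9}
  x = 6: [0↦6, 1↦9, 2↦9, 3↦6, 4↦0, 5↦2, 6↦1, 7↦8, 8↦1, 9↦2, 10↦0]  zeros at y ∈ {4, 10}
  x = 7: [0↦1, 1↦1, 2↦7, 3↦8, 4↦4, 5↦6, 6↦3, 7↦6, 8↦4, 9↦8, 10↦7]  zeros at y ∈ ∅
  x = 8: [0↦0, 1↦8, 2↦9, 3↦3, 4↦1, 5↦3, 6↦9, 7↦8, 8↦0, 9↦7, 10↦7]  zeros at y ∈ {0, 8}
  x = 9: [0↦3, 1↦8, 2↦4, 3↦2, 4↦2, 5↦4, 6↦8, 7↦3, 8↦0, 9↦10, 10↦0]  zeros at y ∈ {8, 10}
  x = 10: [0↦10, 1↦1, 2↦3, 3↦5, 4↦7, 5↦9, 6↦0, 7↦2, 8↦4, 9↦6, 10↦8]  zeros at y ∈ {6}
Collecting zeros: affine points = {(2, 0), (2, 6), (5, 4), (5, 9), (6, 4), (6, 10), (8, 0), (8, 8), (9, 8), (9, 10), (10, 6)}.
Total count |C(F_11)_aff| = 11.


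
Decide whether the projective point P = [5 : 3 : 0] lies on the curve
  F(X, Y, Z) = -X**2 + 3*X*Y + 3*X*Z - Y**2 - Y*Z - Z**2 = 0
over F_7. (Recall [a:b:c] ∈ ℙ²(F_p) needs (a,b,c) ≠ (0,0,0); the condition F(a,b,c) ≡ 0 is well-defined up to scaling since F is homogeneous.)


F(5,3,0) ≡ 4 (mod 7); P is NOT on the curve.

Evaluate F(5, 3, 0) term-by-term (mod 7).
  -X**2 ↦ -1·25·1·1 = -25
  3*X*Y ↦ 3·5·3·1 = 45
  3*X*Z ↦ 3·5·1·0 = 0
  -Y**2 ↦ -1·1·9·1 = -9
  -Y*Z ↦ -1·1·3·0 = 0
  -Z**2 ↦ -1·1·1·0 = 0
Sum: F(5, 3, 0) = (-25) + (45) + (0) + (-9) + (0) + (0) = 11.
Reducing mod 7: 11 ≡ 4 (mod 7).
Since F(a, b, c) ≡ 4 ≠ 0 (mod 7), P does NOT lie on the curve.


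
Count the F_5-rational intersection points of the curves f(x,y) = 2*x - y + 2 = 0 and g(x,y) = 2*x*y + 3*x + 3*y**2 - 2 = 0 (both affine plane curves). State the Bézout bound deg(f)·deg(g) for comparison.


Common zeros: {(0, 2), (4, 0)}; count = 2; Bézout bound = 2.

deg(f) = 1, deg(g) = 2, so Bézout bound = 2.
Scan x ∈ F_5. For each x, list the y ∈ F_5 with f(x, y) ≡ 0 and those with g(x, y) ≡ 0 (mod 5); the common zeros in that column are the intersection.
  x = 0: f ≡ 0 at y ∈ {2}; g ≡ 0 at y ∈ {2, 3}; common: {2}.
  x = 1: f ≡ 0 at y ∈ {4}; g ≡ 0 at y ∈ ∅; common: ∅.
  x = 2: f ≡ 0 at y ∈ {1}; g ≡ 0 at y ∈ ∅; common: ∅.
  x = 3: f ≡ 0 at y ∈ {3}; g ≡ 0 at y ∈ ∅; common: ∅.
  x = 4: f ≡ 0 at y ∈ {0}; g ≡ 0 at y ∈ {0, 4}; common: {0}.
Collecting: common zeros = {(0, 2), (4, 0)}, so the count is 2.
Comparison with the Bézout bound: 2 ≤ 2 = deg(f)·deg(g), as expected for curves with no common component (the bound is attained).


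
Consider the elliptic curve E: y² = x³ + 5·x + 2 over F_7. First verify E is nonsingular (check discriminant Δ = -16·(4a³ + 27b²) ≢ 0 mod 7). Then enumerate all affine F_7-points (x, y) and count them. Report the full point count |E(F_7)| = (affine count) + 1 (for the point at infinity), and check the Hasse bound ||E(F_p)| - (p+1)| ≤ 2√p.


Affine points = {(0, 3), (0, 4), (1, 1), (1, 6), (3, 3), (3, 4), (4, 3), (4, 4)}; affine count = 8; |E(F_7)| = 9.

Discriminant check: Δ ∝ 4a³ + 27b² = 4·5³ + 27·2² = 4·125 + 27·4 ≡ 6 (mod 7). Nonzero ⇒ E is nonsingular.
For each x ∈ F_7, compute rhs = x³ + 5·x + 2 mod 7, then count y ∈ F_7 with y² ≡ rhs.
  x = 0: rhs = 2, matching y values: 3, 4 (2 points).
  x = 1: rhs = 1, matching y values: 1, 6 (2 points).
  x = 2: rhs = 6, matching y values: none (0 points).
  x = 3: rhs = 2, matching y values: 3, 4 (2 points).
  x = 4: rhs = 2, matching y values: 3, 4 (2 points).
  x = 5: rhs = 5, matching y values: none (0 points).
  x = 6: rhs = 3, matching y values: none (0 points).
Total affine count: 8.
Full point count |E(F_7)| = 8 + 1 = 9.
Hasse bound: |9 − (7+1)| = |1| = 1 ≤ 2√7 ≈ 5.2915 ✓.


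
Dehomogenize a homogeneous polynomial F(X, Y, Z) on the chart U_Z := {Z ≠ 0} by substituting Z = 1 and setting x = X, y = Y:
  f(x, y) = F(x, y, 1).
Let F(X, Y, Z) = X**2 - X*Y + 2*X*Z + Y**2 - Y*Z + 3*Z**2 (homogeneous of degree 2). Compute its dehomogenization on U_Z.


f(x, y) = x**2 - x*y + 2*x + y**2 - y + 3

On U_Z we set Z = 1. Each monomial c·X^i·Y^j·Z^k in F becomes c·x^i·y^j·1^k = c·x^i·y^j.
Substituting Z = 1: F(X, Y, 1) = x**2 - x*y + 2*x + y**2 - y + 3.
Note: deg(f) ≤ deg(F) = 2; strict inequality happens when F is divisible by Z (lost terms).


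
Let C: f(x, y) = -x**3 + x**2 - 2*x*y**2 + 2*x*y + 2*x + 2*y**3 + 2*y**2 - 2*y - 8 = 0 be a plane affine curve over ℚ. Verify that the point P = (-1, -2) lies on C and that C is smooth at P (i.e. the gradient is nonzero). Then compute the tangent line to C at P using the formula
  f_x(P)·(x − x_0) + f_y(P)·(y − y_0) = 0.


Tangent line at P: -15*x + 4*y - 7 = 0.

Step 1: f(-1, -2) = 0, so P lies on C.
Step 2: partial derivatives
  f_x(x, y) = -3*x**2 + 2*x - 2*y**2 + 2*y + 2, f_y(x, y) = -4*x*y + 2*x + 6*y**2 + 4*y - 2.
  f_x(P) = -15, f_y(P) = 4 (gradient nonzero, so P is smooth).
Step 3: tangent line at P: -15·(x − -1) + 4·(y − -2) = 0.
Expanding: -15*x + 4*y - 7 = 0.


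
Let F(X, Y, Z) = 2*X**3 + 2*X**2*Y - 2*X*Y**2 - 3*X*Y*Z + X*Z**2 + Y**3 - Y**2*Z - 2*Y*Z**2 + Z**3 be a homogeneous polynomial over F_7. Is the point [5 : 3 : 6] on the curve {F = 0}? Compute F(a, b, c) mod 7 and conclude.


F(5,3,6) ≡ 4 (mod 7); P is NOT on the curve.

Evaluate F(5, 3, 6) term-by-term (mod 7).
  2*X**3 ↦ 2·125·1·1 = 250
  2*X**2*Y ↦ 2·25·3·1 = 150
  -2*X*Y**2 ↦ -2·5·9·1 = -90
  -3*X*Y*Z ↦ -3·5·3·6 = -270
  X*Z**2 ↦ 1·5·1·36 = 180
  Y**3 ↦ 1·1·27·1 = 27
  -Y**2*Z ↦ -1·1·9·6 = -54
  -2*Y*Z**2 ↦ -2·1·3·36 = -216
  Z**3 ↦ 1·1·1·216 = 216
Sum: F(5, 3, 6) = (250) + (150) + (-90) + (-270) + (180) + (27) + (-54) + (-216) + (216) = 193.
Reducing mod 7: 193 ≡ 4 (mod 7).
Since F(a, b, c) ≡ 4 ≠ 0 (mod 7), P does NOT lie on the curve.


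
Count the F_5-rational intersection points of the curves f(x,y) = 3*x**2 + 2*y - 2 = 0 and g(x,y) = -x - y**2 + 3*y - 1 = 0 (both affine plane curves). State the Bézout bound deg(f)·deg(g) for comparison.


Common zeros: {(1, 2)}; count = 1; Bézout bound = 4.

deg(f) = 2, deg(g) = 2, so Bézout bound = 4.
Scan x ∈ F_5. For each x, list the y ∈ F_5 with f(x, y) ≡ 0 and those with g(x, y) ≡ 0 (mod 5); the common zeros in that column are the intersection.
  x = 0: f ≡ 0 at y ∈ {1}; g ≡ 0 at y ∈ {4}; common: ∅.
  x = 1: f ≡ 0 at y ∈ {2}; g ≡ 0 at y ∈ {1, 2}; common: {2}.
  x = 2: f ≡ 0 at y ∈ {0}; g ≡ 0 at y ∈ ∅; common: ∅.
  x = 3: f ≡ 0 at y ∈ {0}; g ≡ 0 at y ∈ ∅; common: ∅.
  x = 4: f ≡ 0 at y ∈ {2}; g ≡ 0 at y ∈ {0, 3}; common: ∅.
Collecting: common zeros = {(1, 2)}, so the count is 1.
Comparison with the Bézout bound: 1 ≤ 4 = deg(f)·deg(g), as expected for curves with no common component (the affine F_5-count falls short of the bound because intersections may lie at infinity, over extension fields, or carry multiplicity).


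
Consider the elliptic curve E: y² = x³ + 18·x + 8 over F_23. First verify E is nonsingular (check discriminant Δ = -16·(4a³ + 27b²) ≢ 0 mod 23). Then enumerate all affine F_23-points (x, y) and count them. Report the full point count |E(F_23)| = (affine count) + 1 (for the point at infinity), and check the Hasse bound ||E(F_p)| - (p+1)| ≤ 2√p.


Affine points = {(0, 10), (0, 13), (1, 2), (1, 21), (2, 11), (2, 12), (4, 11), (4, 12), (5, 4), (5, 19), (9, 5), (9, 18), (13, 1), (13, 22), (17, 11), (17, 12), (18, 0), (22, 9), (22, 14)}; affine count = 19; |E(F_23)| = 20.

Discriminant check: Δ ∝ 4a³ + 27b² = 4·18³ + 27·8² = 4·5832 + 27·64 ≡ 9 (mod 23). Nonzero ⇒ E is nonsingular.
For each x ∈ F_23, compute rhs = x³ + 18·x + 8 mod 23, then count y ∈ F_23 with y² ≡ rhs.
  x = 0: rhs = 8, matching y values: 10, 13 (2 points).
  x = 1: rhs = 4, matching y values: 2, 21 (2 points).
  x = 2: rhs = 6, matching y values: 11, 12 (2 points).
  x = 3: rhs = 20, matching y values: none (0 points).
  x = 4: rhs = 6, matching y values: 11, 12 (2 points).
  x = 5: rhs = 16, matching y values: 4, 19 (2 points).
  x = 6: rhs = 10, matching y values: none (0 points).
  x = 7: rhs = 17, matching y values: none (0 points).
  x = 8: rhs = 20, matching y values: none (0 points).
  x = 9: rhs = 2, matching y values: 5, 18 (2 points).
  x = 10: rhs = 15, matching y values: none (0 points).
  x = 11: rhs = 19, matching y values: none (0 points).
  x = 12: rhs = 20, matching y values: none (0 points).
  x = 13: rhs = 1, matching y values: 1, 22 (2 points).
  x = 14: rhs = 14, matching y values: none (0 points).
  x = 15: rhs = 19, matching y values: none (0 points).
  x = 16: rhs = 22, matching y values: none (0 points).
  x = 17: rhs = 6, matching y values: 11, 12 (2 points).
  x = 18: rhs = 0, matching y values: 0 (1 points).
  x = 19: rhs = 10, matching y values: none (0 points).
  x = 20: rhs = 19, matching y values: none (0 points).
  x = 21: rhs = 10, matching y values: none (0 points).
  x = 22: rhs = 12, matching y values: 9, 14 (2 points).
Total affine count: 19.
Full point count |E(F_23)| = 19 + 1 = 20.
Hasse bound: |20 − (23+1)| = |-4| = 4 ≤ 2√23 ≈ 9.5917 ✓.


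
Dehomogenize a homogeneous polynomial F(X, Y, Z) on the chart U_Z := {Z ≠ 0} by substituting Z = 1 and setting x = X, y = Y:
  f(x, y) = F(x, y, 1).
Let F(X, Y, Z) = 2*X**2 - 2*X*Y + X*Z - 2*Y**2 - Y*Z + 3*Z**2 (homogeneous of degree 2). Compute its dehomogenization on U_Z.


f(x, y) = 2*x**2 - 2*x*y + x - 2*y**2 - y + 3

On U_Z we set Z = 1. Each monomial c·X^i·Y^j·Z^k in F becomes c·x^i·y^j·1^k = c·x^i·y^j.
Substituting Z = 1: F(X, Y, 1) = 2*x**2 - 2*x*y + x - 2*y**2 - y + 3.
Note: deg(f) ≤ deg(F) = 2; strict inequality happens when F is divisible by Z (lost terms).


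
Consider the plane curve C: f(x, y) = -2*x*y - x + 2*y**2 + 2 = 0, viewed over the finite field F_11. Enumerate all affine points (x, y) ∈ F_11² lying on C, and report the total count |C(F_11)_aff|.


Affine F_11-points: {(2, 0), (2, 2), (3, 7), (4, 6), (4, 9), (5, 1), (5, 4), (6, 3), (7, 8), (7, 10)}; count = 10.

For each of the 121 pairs (x, y) ∈ F_11², evaluate f(x, y) mod 11. Record the zeros.
  x = 0: [0↦2, 1↦4, 2↦10, 3↦9, 4↦1, 5↦8, 6↦8, 7↦1, 8↦9, 9↦10, 10↦4]  zeros at y ∈ ∅
  x = 1: [0↦1, 1↦1, 2↦5, 3↦2, 4↦3, 5↦8, 6↦6, 7↦8, 8↦3, 9↦2, 10↦5]  zeros at y ∈ ∅
  x = 2: [0↦0, 1↦9, 2↦0, 3↦6, 4↦5, 5↦8, 6↦4, 7↦4, 8↦8, 9↦5, 10↦6]  zeros at y ∈ {0, 2}
  x = 3: [0↦10, 1↦6, 2↦6, 3↦10, 4↦7, 5↦8, 6↦2, 7↦0, 8↦2, 9↦8, 10↦7]  zeros at y ∈ {7}
  x = 4: [0↦9, 1↦3, 2↦1, 3↦3, 4↦9, 5↦8, 6↦0, 7↦7, 8↦7, 9↦0, 10↦8]  zeros at y ∈ {6, 9}
  x = 5: [0↦8, 1↦0, 2↦7, 3↦7, 4↦0, 5↦8, 6↦9, 7↦3, 8↦1, 9↦3, 10↦9]  zeros at y ∈ {1, 4}
  x = 6: [0↦7, 1↦8, 2↦2, 3↦0, 4↦2, 5↦8, 6↦7, 7↦10, 8↦6, 9↦6, 10↦10]  zeros at y ∈ {3}
  x = 7: [0↦6, 1↦5, 2↦8, 3↦4, 4↦4, 5↦8, 6↦5, 7↦6, 8↦0, 9↦9, 10↦0]  zeros at y ∈ {8, 10}
  x = 8: [0↦5, 1↦2, 2↦3, 3↦8, 4↦6, 5↦8, 6↦3, 7↦2, 8↦5, 9↦1, 10↦1]  zeros at y ∈ ∅
  x = 9: [0↦4, 1↦10, 2↦9, 3↦1, 4↦8, 5↦8, 6↦1, 7↦9, 8↦10, 9↦4, 10↦2]  zeros at y ∈ ∅
  x = 10: [0↦3, 1↦7, 2↦4, 3↦5, 4↦10, 5↦8, 6↦10, 7↦5, 8↦4, 9↦7, 10↦3]  zeros at y ∈ ∅
Collecting zeros: affine points = {(2, 0), (2, 2), (3, 7), (4, 6), (4, 9), (5, 1), (5, 4), (6, 3), (7, 8), (7, 10)}.
Total count |C(F_11)_aff| = 10.


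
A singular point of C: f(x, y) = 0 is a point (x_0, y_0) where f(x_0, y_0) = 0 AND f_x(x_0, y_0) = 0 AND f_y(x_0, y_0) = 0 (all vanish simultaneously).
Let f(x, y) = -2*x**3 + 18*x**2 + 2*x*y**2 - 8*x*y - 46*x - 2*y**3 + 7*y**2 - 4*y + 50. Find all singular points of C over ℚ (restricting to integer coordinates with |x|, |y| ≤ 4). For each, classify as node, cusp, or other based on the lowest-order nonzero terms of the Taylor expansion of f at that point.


Singular points: {(3, 2)}; classification: cusp.

Compute partial derivatives:
  f_x = -6*x**2 + 36*x + 2*y**2 - 8*y - 46.
  f_y = 4*x*y - 8*x - 6*y**2 + 14*y - 4.
Scan x_0 ∈ {−4, ..., 4}. For each x_0, f_y(x_0, y) is a polynomial in y; find its integer roots y ∈ {−4, ..., 4}, then test f_x and f at those candidates.
  x = -4: f_y(-4, y) = -6*y**2 - 2*y + 28; vanishes at y ∈ {2}. (-4, 2): f_x = -294 ≠ 0.
  x = -3: f_y(-3, y) = -6*y**2 + 2*y + 20; vanishes at y ∈ {2}. (-3, 2): f_x = -216 ≠ 0.
  x = -2: f_y(-2, y) = -6*y**2 + 6*y + 12; vanishes at y ∈ {-1, 2}. (-2, -1): f_x = -132 ≠ 0; (-2, 2): f_x = -150 ≠ 0.
  x = -1: f_y(-1, y) = -6*y**2 + 10*y + 4; vanishes at y ∈ {2}. (-1, 2): f_x = -96 ≠ 0.
  x = 0: f_y(0, y) = -6*y**2 + 14*y - 4; vanishes at y ∈ {2}. (0, 2): f_x = -54 ≠ 0.
  x = 1: f_y(1, y) = -6*y**2 + 18*y - 12; vanishes at y ∈ {1, 2}. (1, 1): f_x = -22 ≠ 0; (1, 2): f_x = -24 ≠ 0.
  x = 2: f_y(2, y) = -6*y**2 + 22*y - 20; vanishes at y ∈ {2}. (2, 2): f_x = -6 ≠ 0.
  x = 3: f_y(3, y) = -6*y**2 + 26*y - 28; vanishes at y ∈ {2}. (3, 2): f_x = 0, f = 0 — SINGULAR.
  x = 4: f_y(4, y) = -6*y**2 + 30*y - 36; vanishes at y ∈ {2, 3}. (4, 2): f_x = -6 ≠ 0; (4, 3): f_x = -4 ≠ 0.
Only singular point on the grid: (3, 2).
Classify: substitute x = 3 + u, y = 2 + v and expand: f = -2*u**3 + 2*u*v**2 - 2*v**3 + v**2.
No constant or linear terms (consistent with a singular point). Quadratic part: v**2. Cubic part: -2*u**3 + 2*u*v**2 - 2*v**3.
The quadratic part v**2 is a perfect square, so there is a single (double) tangent line v = 0, i.e. y = 2. Restricting the cubic part to that line (v = 0) leaves -2*u**3 ≠ 0, so f is not divisible by v and the branch is v² ≈ 2*u**3 to lowest order — this is a cusp.
Classification: cusp.
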